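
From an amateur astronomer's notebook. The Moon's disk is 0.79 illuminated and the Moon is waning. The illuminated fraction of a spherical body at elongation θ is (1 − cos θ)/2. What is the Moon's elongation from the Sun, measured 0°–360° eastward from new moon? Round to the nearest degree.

235°

Invert f = (1 − cos θ)/2 to get cos θ = 1 − 2(0.79) = -0.580, hence θ₀ = arccos -0.580 = 125.5°.
Waning ⇒ past full, so θ = 360° − 125.5° = 234.5°.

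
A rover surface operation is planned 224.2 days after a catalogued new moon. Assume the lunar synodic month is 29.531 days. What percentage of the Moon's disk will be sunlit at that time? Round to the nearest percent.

92%

224.2 d spans 7 complete synodic months (7 × 29.531 = 206.72 d) plus 17.48 d.
Phase angle: θ = 360°·(17.48 d)/(29.531 d) = 213.1°.
cos 213.1° = (-0.837), so f = (1 − (-0.837))/2 = 0.919, so 92%.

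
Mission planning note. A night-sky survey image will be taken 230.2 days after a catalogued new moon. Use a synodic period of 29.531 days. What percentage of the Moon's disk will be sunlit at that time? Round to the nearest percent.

230.2 d spans 7 complete synodic months (7 × 29.531 = 206.72 d) plus 23.48 d.
The Moon has covered 23.48/29.531 of its cycle, so θ ≈ 360° × 23.48/29.531 = 286.3°.
Illuminated fraction = (1 − cos 286.3°)/2 = (1 − 0.280)/2 ≈ 0.360, so 36%.

36%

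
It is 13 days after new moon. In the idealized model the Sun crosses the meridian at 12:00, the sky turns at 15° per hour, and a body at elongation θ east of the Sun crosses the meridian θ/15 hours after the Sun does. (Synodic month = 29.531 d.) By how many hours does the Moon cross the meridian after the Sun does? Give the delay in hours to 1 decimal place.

10.6 h

Phase angle: θ = 360°·(13 d)/(29.531 d) = 158.5°.
The Moon trails the Sun by θ/15 = 158.5/15 ≈ 10.57 hours.
So the Moon crosses the meridian 10.57 h after the Sun.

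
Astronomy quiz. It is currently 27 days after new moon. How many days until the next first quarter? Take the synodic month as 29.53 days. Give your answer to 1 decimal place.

First quarter occurs at elongation 90°, i.e. at age 29.53 × 90/360 = 7.383 d.
Already past this cycle's first quarter; the next is at 7.383 + 29.53 = 36.913 d, so 36.913 − 27 = 9.913 days.

9.9 days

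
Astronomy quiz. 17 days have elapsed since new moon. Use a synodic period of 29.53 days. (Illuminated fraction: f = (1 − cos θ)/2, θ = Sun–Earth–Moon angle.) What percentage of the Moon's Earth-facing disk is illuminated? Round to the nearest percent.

The Moon has covered 17/29.53 of its cycle, so θ ≈ 360° × 17/29.53 = 207.2°.
cos 207.2° = (-0.889), so f = (1 − (-0.889))/2 = 0.945, so 94%.

94%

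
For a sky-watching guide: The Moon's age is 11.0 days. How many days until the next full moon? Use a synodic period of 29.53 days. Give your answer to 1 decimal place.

Full moon is 0.5 of the way through the cycle: age 0.5 × 29.53 = 14.765 d.
That is 14.765 − 11.0 = 3.765 days ahead.

3.8 days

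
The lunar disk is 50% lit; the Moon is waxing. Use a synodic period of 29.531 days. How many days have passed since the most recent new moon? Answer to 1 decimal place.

Invert f = (1 − cos θ)/2 to get cos θ = 1 − 2(0.50) = 0.000, hence θ₀ = arccos 0.000 = 90.0°.
Waxing ⇒ before full, so θ = 90.0°.
That fraction of the synodic month is 90.0/360 × 29.531 d ≈ 7.38 d.

7.4 days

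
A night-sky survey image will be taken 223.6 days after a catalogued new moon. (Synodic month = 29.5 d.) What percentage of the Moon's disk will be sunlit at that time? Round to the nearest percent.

94%

223.6 d spans 7 complete synodic months (7 × 29.5 = 206.50 d) plus 17.10 d.
Phase angle: θ = 360°·(17.10 d)/(29.5 d) = 208.7°.
With cos θ = (-0.877), the lit fraction is (1 − (-0.877))/2 ≈ 0.939, so 94%.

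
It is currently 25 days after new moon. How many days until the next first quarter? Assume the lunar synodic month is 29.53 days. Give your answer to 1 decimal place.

First quarter occurs at elongation 90°, i.e. at age 29.53 × 90/360 = 7.383 d.
This lunation's first quarter (7.383 d) has passed, so add one period: 36.913 − 25 = 11.913 days.

11.9 days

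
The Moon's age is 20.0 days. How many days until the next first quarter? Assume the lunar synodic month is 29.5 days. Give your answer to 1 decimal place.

First quarter is 0.25 of the way through the cycle: age 0.25 × 29.5 = 7.375 d.
This lunation's first quarter (7.375 d) has passed, so add one period: 36.875 − 20.0 = 16.875 days.

16.9 days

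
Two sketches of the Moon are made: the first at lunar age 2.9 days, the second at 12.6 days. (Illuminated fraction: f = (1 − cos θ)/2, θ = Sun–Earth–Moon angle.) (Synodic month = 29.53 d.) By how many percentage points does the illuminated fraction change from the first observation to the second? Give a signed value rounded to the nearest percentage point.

θ₁ = 360° × 2.9/29.53 = 35.4°, f₁ = (1 − cos θ₁)/2 = 0.092.
θ₂ = 360° × 12.6/29.53 = 153.6°, f₂ = (1 − cos θ₂)/2 = 0.948.
Change = f₂ − f₁ = +0.856 → +86 percentage points.

+86 pp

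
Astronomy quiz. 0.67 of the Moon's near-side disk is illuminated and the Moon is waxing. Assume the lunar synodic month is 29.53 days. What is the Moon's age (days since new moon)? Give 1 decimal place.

9.0 days

Invert f = (1 − cos θ)/2 to get cos θ = 1 − 2(0.67) = -0.340, hence θ₀ = arccos -0.340 = 109.9°.
Waxing ⇒ before full, so θ = 109.9°.
Age = 29.53 × 109.9°/360° ≈ 9.01 days.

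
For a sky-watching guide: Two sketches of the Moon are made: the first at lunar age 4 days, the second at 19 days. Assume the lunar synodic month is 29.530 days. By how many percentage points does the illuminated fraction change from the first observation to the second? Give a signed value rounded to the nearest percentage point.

+64 pp

First observation: θ = 360°·4/29.530 = 48.8°, so f = 0.170.
Second observation: θ = 231.6°, f = 0.810.
Δf = 0.810 − 0.170 = +0.640, i.e. +64 pp.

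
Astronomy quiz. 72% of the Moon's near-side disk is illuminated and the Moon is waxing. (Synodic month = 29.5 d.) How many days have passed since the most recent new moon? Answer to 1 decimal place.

cos θ = 1 − 2f = -0.440, giving a principal value of 116.1°.
Before full moon the principal value applies: θ = 116.1°.
Age = 29.5 × 116.1°/360° ≈ 9.51 days.

9.5 days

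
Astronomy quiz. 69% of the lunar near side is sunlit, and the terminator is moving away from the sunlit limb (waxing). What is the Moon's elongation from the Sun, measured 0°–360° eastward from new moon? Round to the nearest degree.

cos θ = 1 − 2f = -0.380, giving a principal value of 112.3°.
Waxing ⇒ before full, so θ = 112.3°.

112°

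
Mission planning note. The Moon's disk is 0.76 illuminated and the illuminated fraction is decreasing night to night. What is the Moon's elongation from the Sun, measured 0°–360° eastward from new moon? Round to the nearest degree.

239°

From f = (1 − cos θ)/2: cos θ = 1 − 2×0.76 = -0.520; arccos → 121.3°.
Since the Moon is past full (waning), take the reflex angle: θ = 360° − 121.3° = 238.7°.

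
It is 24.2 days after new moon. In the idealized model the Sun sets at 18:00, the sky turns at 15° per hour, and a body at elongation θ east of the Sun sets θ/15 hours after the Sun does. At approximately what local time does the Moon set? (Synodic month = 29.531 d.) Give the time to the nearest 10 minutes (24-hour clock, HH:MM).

13:40

The Moon has covered 24.2/29.531 of its cycle, so θ ≈ 360° × 24.2/29.531 = 295.0°.
At 15° of sky rotation per hour, 295.0° corresponds to a 19.67 h lag.
18:00 + 19.667 h ≈ 13:40 → 13:40 to the nearest ten minutes.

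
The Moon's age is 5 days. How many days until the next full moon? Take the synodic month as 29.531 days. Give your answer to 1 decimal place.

9.8 days

Full moon is 0.5 of the way through the cycle: age 0.5 × 29.531 = 14.765 d.
So 9.765 days remain (14.765 − 5).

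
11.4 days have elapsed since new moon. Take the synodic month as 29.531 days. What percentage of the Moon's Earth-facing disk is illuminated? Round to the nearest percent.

Elongation θ = 360° × 11.4/29.531 ≈ 139.0°.
Illuminated fraction = (1 − cos 139.0°)/2 = (1 − (-0.754))/2 ≈ 0.877, so 88%.

88%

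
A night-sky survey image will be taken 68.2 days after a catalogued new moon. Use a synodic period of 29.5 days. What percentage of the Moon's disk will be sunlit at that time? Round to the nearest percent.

Reduce mod P: 68.2 − 2×29.5 = 9.20 d into the current lunation.
The Moon has covered 9.20/29.5 of its cycle, so θ ≈ 360° × 9.20/29.5 = 112.3°.
cos 112.3° = (-0.379), so f = (1 − (-0.379))/2 = 0.689, so 69%.

69%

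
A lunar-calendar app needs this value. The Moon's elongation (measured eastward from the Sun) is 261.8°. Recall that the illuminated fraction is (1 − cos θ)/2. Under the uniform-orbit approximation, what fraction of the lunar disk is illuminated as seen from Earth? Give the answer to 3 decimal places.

0.571

Half-versine of 261.8°: (1 − (-0.143))/2 = 0.571.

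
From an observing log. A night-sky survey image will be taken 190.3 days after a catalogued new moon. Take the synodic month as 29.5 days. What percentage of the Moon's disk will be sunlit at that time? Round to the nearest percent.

190.3/29.5 = 6.451 lunations, so 6 complete cycles and 13.30 d into the next.
The Moon has covered 13.30/29.5 of its cycle, so θ ≈ 360° × 13.30/29.5 = 162.3°.
With cos θ = (-0.953), the lit fraction is (1 − (-0.953))/2 ≈ 0.976, so 98%.

98%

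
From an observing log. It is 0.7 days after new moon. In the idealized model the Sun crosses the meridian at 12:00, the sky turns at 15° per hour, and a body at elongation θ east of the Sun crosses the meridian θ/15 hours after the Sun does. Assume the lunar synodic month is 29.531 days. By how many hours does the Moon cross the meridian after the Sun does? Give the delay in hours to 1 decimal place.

The Moon has covered 0.7/29.531 of its cycle, so θ ≈ 360° × 0.7/29.531 = 8.5°.
At 15° of sky rotation per hour, 8.5° corresponds to a 0.57 h lag.
So the Moon crosses the meridian 0.57 h after the Sun.

0.6 h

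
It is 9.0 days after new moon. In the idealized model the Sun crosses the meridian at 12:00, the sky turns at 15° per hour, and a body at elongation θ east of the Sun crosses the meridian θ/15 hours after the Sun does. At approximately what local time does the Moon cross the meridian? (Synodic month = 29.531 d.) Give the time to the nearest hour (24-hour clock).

Elongation θ = 360° × 9.0/29.531 ≈ 109.7°.
The Moon trails the Sun by θ/15 = 109.7/15 ≈ 7.31 hours.
12:00 + 7.31 h ≈ 19:19 → 19:00 to the nearest hour.

19:00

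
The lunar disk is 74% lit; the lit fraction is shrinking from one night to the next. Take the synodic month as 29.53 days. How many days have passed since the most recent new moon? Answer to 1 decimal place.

Invert f = (1 − cos θ)/2 to get cos θ = 1 − 2(0.74) = -0.480, hence θ₀ = arccos -0.480 = 118.7°.
Waning ⇒ past full, so θ = 360° − 118.7° = 241.3°.
Age = 29.53 × 241.3°/360° ≈ 19.79 days.

19.8 days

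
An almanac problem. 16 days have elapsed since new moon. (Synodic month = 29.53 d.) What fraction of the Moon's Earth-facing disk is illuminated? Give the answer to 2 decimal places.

The Moon has covered 16/29.53 of its cycle, so θ ≈ 360° × 16/29.53 = 195.1°.
cos 195.1° = (-0.966), so f = (1 − (-0.966))/2 = 0.983.

0.98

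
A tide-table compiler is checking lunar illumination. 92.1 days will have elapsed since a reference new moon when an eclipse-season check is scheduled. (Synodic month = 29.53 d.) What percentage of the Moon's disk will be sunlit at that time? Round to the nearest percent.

13%

Reduce mod P: 92.1 − 3×29.53 = 3.51 d into the current lunation.
Elongation θ = 360° × 3.51/29.53 ≈ 42.8°.
Illuminated fraction = (1 − cos 42.8°)/2 = (1 − 0.734)/2 ≈ 0.133, so 13%.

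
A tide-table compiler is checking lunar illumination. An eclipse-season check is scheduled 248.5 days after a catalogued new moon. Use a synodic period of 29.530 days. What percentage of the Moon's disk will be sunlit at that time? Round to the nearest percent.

248.5/29.530 = 8.415 lunations, so 8 complete cycles and 12.26 d into the next.
Phase angle: θ = 360°·(12.26 d)/(29.530 d) = 149.5°.
Illuminated fraction = (1 − cos 149.5°)/2 = (1 − (-0.861))/2 ≈ 0.931, so 93%.

93%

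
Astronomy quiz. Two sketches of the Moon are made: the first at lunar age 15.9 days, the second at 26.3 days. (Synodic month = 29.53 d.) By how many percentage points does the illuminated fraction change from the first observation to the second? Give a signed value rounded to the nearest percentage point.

-87 pp

θ₁ = 360° × 15.9/29.53 = 193.8°, f₁ = (1 − cos θ₁)/2 = 0.985.
θ₂ = 360° × 26.3/29.53 = 320.6°, f₂ = (1 − cos θ₂)/2 = 0.114.
Change = f₂ − f₁ = -0.872 → -87 percentage points.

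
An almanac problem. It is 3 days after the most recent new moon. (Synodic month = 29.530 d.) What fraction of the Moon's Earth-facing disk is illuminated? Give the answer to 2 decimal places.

Elongation θ = 360° × 3/29.530 ≈ 36.6°.
Illuminated fraction = (1 − cos 36.6°)/2 = (1 − 0.803)/2 ≈ 0.098.

0.10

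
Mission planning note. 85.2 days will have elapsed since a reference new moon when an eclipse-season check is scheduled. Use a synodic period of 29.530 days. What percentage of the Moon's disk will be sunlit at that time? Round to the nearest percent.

85.2/29.530 = 2.885 lunations, so 2 complete cycles and 26.14 d into the next.
Phase angle: θ = 360°·(26.14 d)/(29.530 d) = 318.7°.
With cos θ = 0.751, the lit fraction is (1 − 0.751)/2 ≈ 0.125, so 12%.

12%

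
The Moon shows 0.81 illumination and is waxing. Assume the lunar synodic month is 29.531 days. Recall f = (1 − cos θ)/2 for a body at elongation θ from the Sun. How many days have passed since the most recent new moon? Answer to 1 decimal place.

10.5 days

From f = (1 − cos θ)/2: cos θ = 1 − 2×0.81 = -0.620; arccos → 128.3°.
Before full moon the principal value applies: θ = 128.3°.
At 360°/29.531 d per day, 128.3° corresponds to 10.53 days.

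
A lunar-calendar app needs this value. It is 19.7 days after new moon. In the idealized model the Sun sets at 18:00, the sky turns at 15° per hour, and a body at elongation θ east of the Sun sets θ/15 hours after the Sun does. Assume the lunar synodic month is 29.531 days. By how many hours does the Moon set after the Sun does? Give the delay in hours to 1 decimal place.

16.0 h

Phase angle: θ = 360°·(19.7 d)/(29.531 d) = 240.2°.
The Moon trails the Sun by θ/15 = 240.2/15 ≈ 16.01 hours.
So the Moon sets 16.01 h after the Sun.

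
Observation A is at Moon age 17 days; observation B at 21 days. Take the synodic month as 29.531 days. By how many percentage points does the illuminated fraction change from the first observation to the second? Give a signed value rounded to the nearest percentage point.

-32 percentage points

First observation: θ = 360°·17/29.531 = 207.2°, so f = 0.945.
Second observation: θ = 256.0°, f = 0.621.
Δf = 0.621 − 0.945 = -0.324, i.e. -32 pp.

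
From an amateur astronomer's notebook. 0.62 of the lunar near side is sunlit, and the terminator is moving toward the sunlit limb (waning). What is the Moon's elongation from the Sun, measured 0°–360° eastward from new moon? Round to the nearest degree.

256°

cos θ = 1 − 2f = -0.240, giving a principal value of 103.9°.
Waning ⇒ past full, so θ = 360° − 103.9° = 256.1°.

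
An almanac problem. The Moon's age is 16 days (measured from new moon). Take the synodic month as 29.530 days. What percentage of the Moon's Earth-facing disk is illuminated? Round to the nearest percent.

The Moon has covered 16/29.530 of its cycle, so θ ≈ 360° × 16/29.530 = 195.1°.
Illuminated fraction = (1 − cos 195.1°)/2 = (1 − (-0.966))/2 ≈ 0.983, so 98%.

98%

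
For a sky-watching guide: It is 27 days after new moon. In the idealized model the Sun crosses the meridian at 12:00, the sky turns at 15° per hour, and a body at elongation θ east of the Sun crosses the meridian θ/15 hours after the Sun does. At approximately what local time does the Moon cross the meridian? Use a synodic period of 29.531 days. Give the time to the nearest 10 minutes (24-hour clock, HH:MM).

10:00

Elongation θ = 360° × 27/29.531 ≈ 329.1°.
The Moon trails the Sun by θ/15 = 329.1/15 ≈ 21.94 hours.
12:00 + 21.943 h ≈ 09:57 → 10:00 to the nearest ten minutes.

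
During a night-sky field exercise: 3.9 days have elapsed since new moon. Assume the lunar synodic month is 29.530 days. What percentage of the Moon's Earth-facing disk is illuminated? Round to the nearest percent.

Phase angle: θ = 360°·(3.9 d)/(29.530 d) = 47.5°.
Illuminated fraction = (1 − cos 47.5°)/2 = (1 − 0.675)/2 ≈ 0.162, so 16%.

16%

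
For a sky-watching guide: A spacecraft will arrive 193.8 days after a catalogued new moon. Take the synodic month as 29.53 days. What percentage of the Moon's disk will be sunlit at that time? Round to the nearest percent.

193.8 d spans 6 complete synodic months (6 × 29.53 = 177.18 d) plus 16.62 d.
Phase angle: θ = 360°·(16.62 d)/(29.53 d) = 202.6°.
Illuminated fraction = (1 − cos 202.6°)/2 = (1 − (-0.923))/2 ≈ 0.962, so 96%.

96%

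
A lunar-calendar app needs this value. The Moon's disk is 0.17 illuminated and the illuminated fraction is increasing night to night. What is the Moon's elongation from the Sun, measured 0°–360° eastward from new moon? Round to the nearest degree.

Invert f = (1 − cos θ)/2 to get cos θ = 1 − 2(0.17) = 0.660, hence θ₀ = arccos 0.660 = 48.7°.
Waxing ⇒ before full, so θ = 48.7°.

49°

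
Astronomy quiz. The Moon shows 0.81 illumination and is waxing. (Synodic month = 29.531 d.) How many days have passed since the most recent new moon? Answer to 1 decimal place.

From f = (1 − cos θ)/2: cos θ = 1 − 2×0.81 = -0.620; arccos → 128.3°.
The Moon is waxing (0°–180°), so θ = 128.3° directly.
Age = 29.531 × 128.3°/360° ≈ 10.53 days.

10.5 days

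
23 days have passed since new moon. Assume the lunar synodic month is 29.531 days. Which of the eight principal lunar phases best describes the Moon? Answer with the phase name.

last quarter

At 23/29.531 of the cycle, θ ≈ 280° — the last quarter range.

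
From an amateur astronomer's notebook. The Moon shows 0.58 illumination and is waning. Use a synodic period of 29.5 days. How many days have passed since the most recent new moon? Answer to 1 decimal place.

Invert f = (1 − cos θ)/2 to get cos θ = 1 − 2(0.58) = -0.160, hence θ₀ = arccos -0.160 = 99.2°.
Since the Moon is past full (waning), take the reflex angle: θ = 360° − 99.2° = 260.8°.
Age = 29.5 × 260.8°/360° ≈ 21.37 days.

21.4 days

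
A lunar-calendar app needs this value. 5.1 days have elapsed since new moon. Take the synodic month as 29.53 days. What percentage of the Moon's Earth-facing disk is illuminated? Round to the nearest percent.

Elongation θ = 360° × 5.1/29.53 ≈ 62.2°.
cos 62.2° = 0.467, so f = (1 − 0.467)/2 = 0.267, so 27%.

27%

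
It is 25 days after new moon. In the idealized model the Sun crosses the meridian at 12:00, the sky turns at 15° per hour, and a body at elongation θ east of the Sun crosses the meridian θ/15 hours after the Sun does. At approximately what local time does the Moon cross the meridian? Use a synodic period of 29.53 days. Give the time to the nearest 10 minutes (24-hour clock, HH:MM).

Elongation θ = 360° × 25/29.53 ≈ 304.8°.
The Moon trails the Sun by θ/15 = 304.8/15 ≈ 20.32 hours.
12:00 + 20.318 h ≈ 08:19 → 08:20 to the nearest ten minutes.

08:20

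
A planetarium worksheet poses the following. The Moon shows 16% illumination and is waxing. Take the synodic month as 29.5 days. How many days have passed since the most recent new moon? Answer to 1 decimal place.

3.9 days

cos θ = 1 − 2f = 0.680, giving a principal value of 47.2°.
The Moon is waxing (0°–180°), so θ = 47.2° directly.
Age = 29.5 × 47.2°/360° ≈ 3.86 days.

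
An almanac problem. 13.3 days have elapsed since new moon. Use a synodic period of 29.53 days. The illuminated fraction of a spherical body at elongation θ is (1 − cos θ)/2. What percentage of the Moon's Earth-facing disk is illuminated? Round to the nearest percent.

Elongation θ = 360° × 13.3/29.53 ≈ 162.1°.
Illuminated fraction = (1 − cos 162.1°)/2 = (1 − (-0.952))/2 ≈ 0.976, so 98%.

98%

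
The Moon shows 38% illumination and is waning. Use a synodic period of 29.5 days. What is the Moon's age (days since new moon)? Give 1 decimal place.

23.3 days

From f = (1 − cos θ)/2: cos θ = 1 − 2×0.38 = 0.240; arccos → 76.1°.
Since the Moon is past full (waning), take the reflex angle: θ = 360° − 76.1° = 283.9°.
That fraction of the synodic month is 283.9/360 × 29.5 d ≈ 23.26 d.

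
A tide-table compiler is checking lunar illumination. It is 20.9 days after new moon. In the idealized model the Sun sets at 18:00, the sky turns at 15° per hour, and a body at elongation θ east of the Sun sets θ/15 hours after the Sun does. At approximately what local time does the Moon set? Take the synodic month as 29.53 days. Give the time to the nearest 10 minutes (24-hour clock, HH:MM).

The Moon has covered 20.9/29.53 of its cycle, so θ ≈ 360° × 20.9/29.53 = 254.8°.
At 15° of sky rotation per hour, 254.8° corresponds to a 16.99 h lag.
18:00 + 16.986 h ≈ 10:59 → 11:00 to the nearest ten minutes.

11:00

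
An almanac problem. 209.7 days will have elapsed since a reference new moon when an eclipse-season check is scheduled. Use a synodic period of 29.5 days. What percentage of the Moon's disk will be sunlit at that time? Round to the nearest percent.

209.7/29.5 = 7.108 lunations, so 7 complete cycles and 3.20 d into the next.
Elongation θ = 360° × 3.20/29.5 ≈ 39.1°.
cos 39.1° = 0.777, so f = (1 − 0.777)/2 = 0.112, so 11%.

11%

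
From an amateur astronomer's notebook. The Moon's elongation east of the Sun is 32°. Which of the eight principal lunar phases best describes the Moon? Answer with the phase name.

The waxing crescent sector spans roughly 22°–68°; 32° falls inside it.

waxing crescent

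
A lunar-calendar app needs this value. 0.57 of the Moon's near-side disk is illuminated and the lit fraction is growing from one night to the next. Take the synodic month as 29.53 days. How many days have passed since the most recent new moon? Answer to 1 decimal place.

8.0 days

Invert f = (1 − cos θ)/2 to get cos θ = 1 − 2(0.57) = -0.140, hence θ₀ = arccos -0.140 = 98.0°.
Waxing ⇒ before full, so θ = 98.0°.
That fraction of the synodic month is 98.0/360 × 29.53 d ≈ 8.04 d.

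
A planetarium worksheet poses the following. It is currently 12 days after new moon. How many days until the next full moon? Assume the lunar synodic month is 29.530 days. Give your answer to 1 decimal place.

Full moon is 0.5 of the way through the cycle: age 0.5 × 29.530 = 14.765 d.
That is 14.765 − 12 = 2.765 days ahead.

2.8 days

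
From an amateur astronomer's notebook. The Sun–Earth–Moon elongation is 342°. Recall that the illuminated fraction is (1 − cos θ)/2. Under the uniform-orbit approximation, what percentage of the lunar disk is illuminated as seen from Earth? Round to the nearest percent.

Half-versine of 342°: (1 − 0.951)/2 = 0.024, i.e. 2%.

2%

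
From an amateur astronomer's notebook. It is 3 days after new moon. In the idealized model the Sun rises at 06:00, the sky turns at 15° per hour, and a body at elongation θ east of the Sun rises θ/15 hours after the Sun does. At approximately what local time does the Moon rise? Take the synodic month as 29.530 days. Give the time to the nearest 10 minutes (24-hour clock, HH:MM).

The Moon has covered 3/29.530 of its cycle, so θ ≈ 360° × 3/29.530 = 36.6°.
Delay after the Sun = 36.6° / (15°/h) ≈ 2.44 h.
06:00 + 2.438 h ≈ 08:26 → 08:30 to the nearest ten minutes.

08:30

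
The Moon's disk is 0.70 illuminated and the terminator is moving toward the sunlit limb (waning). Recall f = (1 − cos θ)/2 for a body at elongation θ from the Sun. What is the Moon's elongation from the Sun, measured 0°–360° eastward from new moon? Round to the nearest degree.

From f = (1 − cos θ)/2: cos θ = 1 − 2×0.70 = -0.400; arccos → 113.6°.
Waning ⇒ past full, so θ = 360° − 113.6° = 246.4°.

246°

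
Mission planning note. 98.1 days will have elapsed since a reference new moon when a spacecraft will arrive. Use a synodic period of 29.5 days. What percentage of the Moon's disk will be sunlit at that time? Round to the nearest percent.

73%

98.1/29.5 = 3.325 lunations, so 3 complete cycles and 9.60 d into the next.
Phase angle: θ = 360°·(9.60 d)/(29.5 d) = 117.2°.
With cos θ = (-0.456), the lit fraction is (1 − (-0.456))/2 ≈ 0.728, so 73%.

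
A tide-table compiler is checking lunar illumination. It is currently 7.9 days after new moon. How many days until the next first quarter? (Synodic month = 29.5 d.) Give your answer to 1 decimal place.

First quarter occurs at elongation 90°, i.e. at age 29.5 × 90/360 = 7.375 d.
Already past this cycle's first quarter; the next is at 7.375 + 29.5 = 36.875 d, so 36.875 − 7.9 = 28.975 days.

29.0 days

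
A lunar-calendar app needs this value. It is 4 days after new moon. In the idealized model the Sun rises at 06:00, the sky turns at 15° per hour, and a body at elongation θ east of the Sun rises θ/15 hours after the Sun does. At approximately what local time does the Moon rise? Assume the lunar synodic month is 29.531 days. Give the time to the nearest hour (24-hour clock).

Phase angle: θ = 360°·(4 d)/(29.531 d) = 48.8°.
The Moon trails the Sun by θ/15 = 48.8/15 ≈ 3.25 hours.
06:00 + 3.25 h ≈ 09:15 → 09:00 to the nearest hour.

09:00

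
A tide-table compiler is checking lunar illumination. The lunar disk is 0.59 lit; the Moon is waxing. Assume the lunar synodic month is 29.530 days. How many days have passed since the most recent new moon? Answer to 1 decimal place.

From f = (1 − cos θ)/2: cos θ = 1 − 2×0.59 = -0.180; arccos → 100.4°.
Before full moon the principal value applies: θ = 100.4°.
Age = 29.530 × 100.4°/360° ≈ 8.23 days.

8.2 days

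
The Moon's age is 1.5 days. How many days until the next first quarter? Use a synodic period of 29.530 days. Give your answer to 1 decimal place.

First quarter is 0.25 of the way through the cycle: age 0.25 × 29.530 = 7.383 d.
So 5.883 days remain (7.383 − 1.5).

5.9 days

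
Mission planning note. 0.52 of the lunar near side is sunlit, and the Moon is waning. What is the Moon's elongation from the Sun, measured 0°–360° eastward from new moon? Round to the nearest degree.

From f = (1 − cos θ)/2: cos θ = 1 − 2×0.52 = -0.040; arccos → 92.3°.
Waning ⇒ past full, so θ = 360° − 92.3° = 267.7°.

268°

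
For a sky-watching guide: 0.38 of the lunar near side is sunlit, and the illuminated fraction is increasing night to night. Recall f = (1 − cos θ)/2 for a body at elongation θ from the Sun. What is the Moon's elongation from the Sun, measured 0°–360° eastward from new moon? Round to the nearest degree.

76°

From f = (1 − cos θ)/2: cos θ = 1 − 2×0.38 = 0.240; arccos → 76.1°.
Before full moon the principal value applies: θ = 76.1°.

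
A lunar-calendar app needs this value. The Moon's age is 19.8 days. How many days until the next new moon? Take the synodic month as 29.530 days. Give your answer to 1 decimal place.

One full lunation from the last new moon is 29.530 d; remaining = 29.530 − 19.8 = 9.730 d.

9.7 days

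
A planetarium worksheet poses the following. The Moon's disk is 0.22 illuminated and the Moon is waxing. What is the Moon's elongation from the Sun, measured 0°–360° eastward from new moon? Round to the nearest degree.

Invert f = (1 − cos θ)/2 to get cos θ = 1 − 2(0.22) = 0.560, hence θ₀ = arccos 0.560 = 55.9°.
The Moon is waxing (0°–180°), so θ = 55.9° directly.

56°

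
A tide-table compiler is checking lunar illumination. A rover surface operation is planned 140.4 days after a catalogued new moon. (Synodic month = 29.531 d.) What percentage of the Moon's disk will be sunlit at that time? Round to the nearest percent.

140.4/29.531 = 4.754 lunations, so 4 complete cycles and 22.28 d into the next.
Phase angle: θ = 360°·(22.28 d)/(29.531 d) = 271.6°.
cos 271.6° = 0.027, so f = (1 − 0.027)/2 = 0.486, so 49%.

49%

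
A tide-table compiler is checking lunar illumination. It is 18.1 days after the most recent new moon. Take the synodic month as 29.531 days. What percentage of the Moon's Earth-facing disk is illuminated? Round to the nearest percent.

Elongation θ = 360° × 18.1/29.531 ≈ 220.6°.
Illuminated fraction = (1 − cos 220.6°)/2 = (1 − (-0.759))/2 ≈ 0.879, so 88%.

88%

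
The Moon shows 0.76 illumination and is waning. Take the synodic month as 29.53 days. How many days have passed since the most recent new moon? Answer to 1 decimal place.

cos θ = 1 − 2f = -0.520, giving a principal value of 121.3°.
Waning ⇒ past full, so θ = 360° − 121.3° = 238.7°.
Age = 29.53 × 238.7°/360° ≈ 19.58 days.

19.6 days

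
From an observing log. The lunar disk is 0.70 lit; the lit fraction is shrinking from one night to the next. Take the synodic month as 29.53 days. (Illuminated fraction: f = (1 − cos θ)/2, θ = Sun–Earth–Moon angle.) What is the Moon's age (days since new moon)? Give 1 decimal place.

20.2 days

From f = (1 − cos θ)/2: cos θ = 1 − 2×0.70 = -0.400; arccos → 113.6°.
Waning ⇒ past full, so θ = 360° − 113.6° = 246.4°.
That fraction of the synodic month is 246.4/360 × 29.53 d ≈ 20.21 d.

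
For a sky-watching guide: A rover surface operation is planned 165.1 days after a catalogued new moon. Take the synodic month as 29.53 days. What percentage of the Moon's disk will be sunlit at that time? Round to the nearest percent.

92%

Reduce mod P: 165.1 − 5×29.53 = 17.45 d into the current lunation.
Phase angle: θ = 360°·(17.45 d)/(29.53 d) = 212.7°.
With cos θ = (-0.841), the lit fraction is (1 − (-0.841))/2 ≈ 0.921, so 92%.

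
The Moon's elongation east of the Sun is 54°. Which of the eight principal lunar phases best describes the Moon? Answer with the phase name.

54° lies in the waxing crescent sector of the 8-phase cycle.

waxing crescent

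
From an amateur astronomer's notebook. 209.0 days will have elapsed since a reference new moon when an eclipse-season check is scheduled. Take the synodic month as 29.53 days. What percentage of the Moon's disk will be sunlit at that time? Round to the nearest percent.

6%

209.0/29.53 = 7.078 lunations, so 7 complete cycles and 2.29 d into the next.
Phase angle: θ = 360°·(2.29 d)/(29.53 d) = 27.9°.
With cos θ = 0.884, the lit fraction is (1 − 0.884)/2 ≈ 0.058, so 6%.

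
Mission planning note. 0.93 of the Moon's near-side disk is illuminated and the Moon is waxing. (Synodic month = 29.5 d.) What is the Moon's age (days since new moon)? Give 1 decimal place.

cos θ = 1 − 2f = -0.860, giving a principal value of 149.3°.
Waxing ⇒ before full, so θ = 149.3°.
At 360°/29.5 d per day, 149.3° corresponds to 12.24 days.

12.2 days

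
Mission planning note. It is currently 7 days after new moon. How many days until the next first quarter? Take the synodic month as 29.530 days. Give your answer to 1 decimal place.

0.4 days

First quarter is 0.25 of the way through the cycle: age 0.25 × 29.530 = 7.383 d.
That is 7.383 − 7 = 0.383 days ahead.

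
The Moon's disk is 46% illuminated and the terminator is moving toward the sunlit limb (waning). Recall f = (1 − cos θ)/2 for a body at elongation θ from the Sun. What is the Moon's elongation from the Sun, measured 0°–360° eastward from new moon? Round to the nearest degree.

275°

cos θ = 1 − 2f = 0.080, giving a principal value of 85.4°.
Waning ⇒ past full, so θ = 360° − 85.4° = 274.6°.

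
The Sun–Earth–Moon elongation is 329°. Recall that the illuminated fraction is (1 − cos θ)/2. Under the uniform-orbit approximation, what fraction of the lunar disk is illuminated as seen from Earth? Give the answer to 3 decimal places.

0.071

cos 329° = 0.857, so f = (1 − 0.857)/2 = 0.071.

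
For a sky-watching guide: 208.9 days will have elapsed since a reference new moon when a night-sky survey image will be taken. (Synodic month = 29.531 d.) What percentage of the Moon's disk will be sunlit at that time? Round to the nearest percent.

Reduce mod P: 208.9 − 7×29.531 = 2.18 d into the current lunation.
Phase angle: θ = 360°·(2.18 d)/(29.531 d) = 26.6°.
cos 26.6° = 0.894, so f = (1 − 0.894)/2 = 0.053, so 5%.

5%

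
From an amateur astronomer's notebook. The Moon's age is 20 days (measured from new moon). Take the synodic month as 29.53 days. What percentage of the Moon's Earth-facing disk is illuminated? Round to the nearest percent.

72%

The Moon has covered 20/29.53 of its cycle, so θ ≈ 360° × 20/29.53 = 243.8°.
cos 243.8° = (-0.441), so f = (1 − (-0.441))/2 = 0.721, so 72%.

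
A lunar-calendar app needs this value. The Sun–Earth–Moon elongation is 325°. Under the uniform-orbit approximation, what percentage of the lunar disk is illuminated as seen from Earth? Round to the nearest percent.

Half-versine of 325°: (1 − 0.819)/2 = 0.090, i.e. 9%.

9%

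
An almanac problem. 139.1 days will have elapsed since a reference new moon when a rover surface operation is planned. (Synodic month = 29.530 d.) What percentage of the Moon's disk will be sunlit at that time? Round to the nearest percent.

139.1/29.530 = 4.710 lunations, so 4 complete cycles and 20.98 d into the next.
The Moon has covered 20.98/29.530 of its cycle, so θ ≈ 360° × 20.98/29.530 = 255.8°.
With cos θ = (-0.246), the lit fraction is (1 − (-0.246))/2 ≈ 0.623, so 62%.

62%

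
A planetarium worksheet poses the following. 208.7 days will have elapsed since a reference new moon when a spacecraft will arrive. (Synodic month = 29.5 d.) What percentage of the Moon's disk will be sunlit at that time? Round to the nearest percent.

5%

208.7 d spans 7 complete synodic months (7 × 29.5 = 206.50 d) plus 2.20 d.
Elongation θ = 360° × 2.20/29.5 ≈ 26.8°.
Illuminated fraction = (1 − cos 26.8°)/2 = (1 − 0.892)/2 ≈ 0.054, so 5%.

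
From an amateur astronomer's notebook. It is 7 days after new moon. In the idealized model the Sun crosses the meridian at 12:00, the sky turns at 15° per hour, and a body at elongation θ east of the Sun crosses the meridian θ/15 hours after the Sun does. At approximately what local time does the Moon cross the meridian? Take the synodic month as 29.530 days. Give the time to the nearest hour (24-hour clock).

The Moon has covered 7/29.530 of its cycle, so θ ≈ 360° × 7/29.530 = 85.3°.
At 15° of sky rotation per hour, 85.3° corresponds to a 5.69 h lag.
12:00 + 5.69 h ≈ 17:41 → 18:00 to the nearest hour.

18:00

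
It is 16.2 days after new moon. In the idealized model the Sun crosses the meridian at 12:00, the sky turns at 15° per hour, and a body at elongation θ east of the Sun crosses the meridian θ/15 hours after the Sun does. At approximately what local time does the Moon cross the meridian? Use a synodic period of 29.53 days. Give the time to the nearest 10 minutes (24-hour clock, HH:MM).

01:10

Phase angle: θ = 360°·(16.2 d)/(29.53 d) = 197.5°.
The Moon trails the Sun by θ/15 = 197.5/15 ≈ 13.17 hours.
12:00 + 13.166 h ≈ 01:10 → 01:10 to the nearest ten minutes.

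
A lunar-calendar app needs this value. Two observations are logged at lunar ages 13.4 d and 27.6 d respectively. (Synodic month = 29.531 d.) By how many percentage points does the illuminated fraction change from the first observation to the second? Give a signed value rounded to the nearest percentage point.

-94 pp

θ₁ = 360° × 13.4/29.531 = 163.4°, f₁ = (1 − cos θ₁)/2 = 0.979.
θ₂ = 360° × 27.6/29.531 = 336.5°, f₂ = (1 − cos θ₂)/2 = 0.042.
Change = f₂ − f₁ = -0.937 → -94 percentage points.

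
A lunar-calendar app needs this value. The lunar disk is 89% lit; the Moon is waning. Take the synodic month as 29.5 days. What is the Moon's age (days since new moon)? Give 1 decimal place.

cos θ = 1 − 2f = -0.780, giving a principal value of 141.3°.
Waning ⇒ past full, so θ = 360° − 141.3° = 218.7°.
Age = 29.5 × 218.7°/360° ≈ 17.92 days.

17.9 days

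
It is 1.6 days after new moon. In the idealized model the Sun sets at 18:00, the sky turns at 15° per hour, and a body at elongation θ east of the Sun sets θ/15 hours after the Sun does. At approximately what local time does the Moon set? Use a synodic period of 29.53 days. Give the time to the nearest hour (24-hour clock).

The Moon has covered 1.6/29.53 of its cycle, so θ ≈ 360° × 1.6/29.53 = 19.5°.
Delay after the Sun = 19.5° / (15°/h) ≈ 1.30 h.
18:00 + 1.30 h ≈ 19:18 → 19:00 to the nearest hour.

19:00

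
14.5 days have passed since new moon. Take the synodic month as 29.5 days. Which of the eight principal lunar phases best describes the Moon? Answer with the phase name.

θ ≈ 360° × 14.5/29.5 = 177°, which falls in the full moon sector.

full moon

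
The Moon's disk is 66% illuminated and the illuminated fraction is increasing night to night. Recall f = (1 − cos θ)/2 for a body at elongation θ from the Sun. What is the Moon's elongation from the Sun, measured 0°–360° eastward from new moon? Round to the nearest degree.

Invert f = (1 − cos θ)/2 to get cos θ = 1 − 2(0.66) = -0.320, hence θ₀ = arccos -0.320 = 108.7°.
Before full moon the principal value applies: θ = 108.7°.

109°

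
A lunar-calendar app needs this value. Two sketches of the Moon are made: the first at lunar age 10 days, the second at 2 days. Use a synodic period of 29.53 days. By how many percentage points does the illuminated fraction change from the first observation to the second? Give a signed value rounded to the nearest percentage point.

-72 percentage points

First observation: θ = 360°·10/29.53 = 121.9°, so f = 0.764.
Second observation: θ = 24.4°, f = 0.045.
Δf = 0.045 − 0.764 = -0.720, i.e. -72 pp.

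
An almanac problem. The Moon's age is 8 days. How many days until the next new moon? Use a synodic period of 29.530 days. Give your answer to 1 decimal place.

The next new moon completes the synodic month: 29.530 − 8 = 21.530 days.

21.5 days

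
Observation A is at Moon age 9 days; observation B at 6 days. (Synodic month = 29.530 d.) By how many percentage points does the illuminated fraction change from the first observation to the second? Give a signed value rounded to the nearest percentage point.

θ₁ = 360° × 9/29.530 = 109.7°, f₁ = (1 − cos θ₁)/2 = 0.669.
θ₂ = 360° × 6/29.530 = 73.1°, f₂ = (1 − cos θ₂)/2 = 0.355.
Change = f₂ − f₁ = -0.314 → -31 percentage points.

-31 percentage points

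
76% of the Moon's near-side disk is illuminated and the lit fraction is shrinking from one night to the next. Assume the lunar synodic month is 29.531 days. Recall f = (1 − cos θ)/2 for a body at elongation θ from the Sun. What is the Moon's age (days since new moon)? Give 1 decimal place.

From f = (1 − cos θ)/2: cos θ = 1 − 2×0.76 = -0.520; arccos → 121.3°.
A waning Moon lies in 180°–360°, so θ = 360° − 121.3° = 238.7°.
At 360°/29.531 d per day, 238.7° corresponds to 19.58 days.

19.6 days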